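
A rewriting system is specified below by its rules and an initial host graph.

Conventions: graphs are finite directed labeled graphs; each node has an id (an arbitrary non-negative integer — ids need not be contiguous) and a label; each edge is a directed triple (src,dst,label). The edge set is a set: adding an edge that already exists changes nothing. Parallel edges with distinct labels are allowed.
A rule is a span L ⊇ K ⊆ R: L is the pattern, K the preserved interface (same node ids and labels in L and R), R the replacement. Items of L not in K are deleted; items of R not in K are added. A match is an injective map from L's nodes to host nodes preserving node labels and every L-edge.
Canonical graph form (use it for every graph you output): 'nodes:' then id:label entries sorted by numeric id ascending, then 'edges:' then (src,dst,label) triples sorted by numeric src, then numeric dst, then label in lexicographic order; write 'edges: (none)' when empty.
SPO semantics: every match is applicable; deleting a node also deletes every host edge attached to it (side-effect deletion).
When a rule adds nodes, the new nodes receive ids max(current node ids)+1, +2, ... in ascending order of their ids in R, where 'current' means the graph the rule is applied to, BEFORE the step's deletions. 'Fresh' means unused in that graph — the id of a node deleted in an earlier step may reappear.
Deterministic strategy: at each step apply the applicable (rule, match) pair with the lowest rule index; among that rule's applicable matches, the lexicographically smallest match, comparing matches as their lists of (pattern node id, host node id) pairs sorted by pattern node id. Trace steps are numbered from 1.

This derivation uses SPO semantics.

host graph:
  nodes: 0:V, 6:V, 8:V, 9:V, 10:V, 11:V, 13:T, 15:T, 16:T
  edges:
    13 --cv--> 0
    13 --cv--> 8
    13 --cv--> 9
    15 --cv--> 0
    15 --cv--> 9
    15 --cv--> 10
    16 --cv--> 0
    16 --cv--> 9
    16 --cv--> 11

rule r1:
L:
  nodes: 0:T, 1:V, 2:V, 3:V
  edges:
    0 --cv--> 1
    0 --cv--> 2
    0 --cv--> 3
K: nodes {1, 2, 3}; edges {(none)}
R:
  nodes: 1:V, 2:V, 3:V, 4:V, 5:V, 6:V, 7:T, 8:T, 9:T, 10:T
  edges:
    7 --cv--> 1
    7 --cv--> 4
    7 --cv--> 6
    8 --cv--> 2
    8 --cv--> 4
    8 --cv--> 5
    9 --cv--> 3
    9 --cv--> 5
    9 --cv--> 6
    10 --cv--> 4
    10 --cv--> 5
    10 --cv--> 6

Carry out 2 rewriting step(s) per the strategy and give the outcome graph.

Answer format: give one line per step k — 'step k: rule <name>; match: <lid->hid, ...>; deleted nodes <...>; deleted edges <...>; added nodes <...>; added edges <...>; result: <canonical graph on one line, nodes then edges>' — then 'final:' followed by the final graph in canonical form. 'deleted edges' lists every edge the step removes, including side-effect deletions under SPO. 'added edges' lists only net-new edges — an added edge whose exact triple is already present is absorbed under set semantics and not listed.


step 1: rule r1; match: 0->13, 1->0, 2->8, 3->9; deleted nodes 13; deleted edges (13,0,cv); (13,8,cv); (13,9,cv); added nodes 17, 18, 19, 20, 21, 22, 23; added edges (20,0,cv); (20,17,cv); (20,19,cv); (21,8,cv); (21,17,cv); (21,18,cv); (22,9,cv); (22,18,cv); (22,19,cv); (23,17,cv); (23,18,cv); (23,19,cv); result: nodes: 0:V, 6:V, 8:V, 9:V, 10:V, 11:V, 15:T, 16:T, 17:V, 18:V, 19:V, 20:T, 21:T, 22:T, 23:T edges: (15,0,cv); (15,9,cv); (15,10,cv); (16,0,cv); (16,9,cv); (16,11,cv); (20,0,cv); (20,17,cv); (20,19,cv); (21,8,cv); (21,17,cv); (21,18,cv); (22,9,cv); (22,18,cv); (22,19,cv); (23,17,cv); (23,18,cv); (23,19,cv)
step 2: rule r1; match: 0->15, 1->0, 2->9, 3->10; deleted nodes 15; deleted edges (15,0,cv); (15,9,cv); (15,10,cv); added nodes 24, 25, 26, 27, 28, 29, 30; added edges (27,0,cv); (27,24,cv); (27,26,cv); (28,9,cv); (28,24,cv); (28,25,cv); (29,10,cv); (29,25,cv); (29,26,cv); (30,24,cv); (30,25,cv); (30,26,cv); result: nodes: 0:V, 6:V, 8:V, 9:V, 10:V, 11:V, 16:T, 17:V, 18:V, 19:V, 20:T, 21:T, 22:T, 23:T, 24:V, 25:V, 26:V, 27:T, 28:T, 29:T, 30:T edges: (16,0,cv); (16,9,cv); (16,11,cv); (20,0,cv); (20,17,cv); (20,19,cv); (21,8,cv); (21,17,cv); (21,18,cv); (22,9,cv); (22,18,cv); (22,19,cv); (23,17,cv); (23,18,cv); (23,19,cv); (27,0,cv); (27,24,cv); (27,26,cv); (28,9,cv); (28,24,cv); (28,25,cv); (29,10,cv); (29,25,cv); (29,26,cv); (30,24,cv); (30,25,cv); (30,26,cv)
final:
nodes: 0:V, 6:V, 8:V, 9:V, 10:V, 11:V, 16:T, 17:V, 18:V, 19:V, 20:T, 21:T, 22:T, 23:T, 24:V, 25:V, 26:V, 27:T, 28:T, 29:T, 30:T
edges: (16,0,cv); (16,9,cv); (16,11,cv); (20,0,cv); (20,17,cv); (20,19,cv); (21,8,cv); (21,17,cv); (21,18,cv); (22,9,cv); (22,18,cv); (22,19,cv); (23,17,cv); (23,18,cv); (23,19,cv); (27,0,cv); (27,24,cv); (27,26,cv); (28,9,cv); (28,24,cv); (28,25,cv); (29,10,cv); (29,25,cv); (29,26,cv); (30,24,cv); (30,25,cv); (30,26,cv)


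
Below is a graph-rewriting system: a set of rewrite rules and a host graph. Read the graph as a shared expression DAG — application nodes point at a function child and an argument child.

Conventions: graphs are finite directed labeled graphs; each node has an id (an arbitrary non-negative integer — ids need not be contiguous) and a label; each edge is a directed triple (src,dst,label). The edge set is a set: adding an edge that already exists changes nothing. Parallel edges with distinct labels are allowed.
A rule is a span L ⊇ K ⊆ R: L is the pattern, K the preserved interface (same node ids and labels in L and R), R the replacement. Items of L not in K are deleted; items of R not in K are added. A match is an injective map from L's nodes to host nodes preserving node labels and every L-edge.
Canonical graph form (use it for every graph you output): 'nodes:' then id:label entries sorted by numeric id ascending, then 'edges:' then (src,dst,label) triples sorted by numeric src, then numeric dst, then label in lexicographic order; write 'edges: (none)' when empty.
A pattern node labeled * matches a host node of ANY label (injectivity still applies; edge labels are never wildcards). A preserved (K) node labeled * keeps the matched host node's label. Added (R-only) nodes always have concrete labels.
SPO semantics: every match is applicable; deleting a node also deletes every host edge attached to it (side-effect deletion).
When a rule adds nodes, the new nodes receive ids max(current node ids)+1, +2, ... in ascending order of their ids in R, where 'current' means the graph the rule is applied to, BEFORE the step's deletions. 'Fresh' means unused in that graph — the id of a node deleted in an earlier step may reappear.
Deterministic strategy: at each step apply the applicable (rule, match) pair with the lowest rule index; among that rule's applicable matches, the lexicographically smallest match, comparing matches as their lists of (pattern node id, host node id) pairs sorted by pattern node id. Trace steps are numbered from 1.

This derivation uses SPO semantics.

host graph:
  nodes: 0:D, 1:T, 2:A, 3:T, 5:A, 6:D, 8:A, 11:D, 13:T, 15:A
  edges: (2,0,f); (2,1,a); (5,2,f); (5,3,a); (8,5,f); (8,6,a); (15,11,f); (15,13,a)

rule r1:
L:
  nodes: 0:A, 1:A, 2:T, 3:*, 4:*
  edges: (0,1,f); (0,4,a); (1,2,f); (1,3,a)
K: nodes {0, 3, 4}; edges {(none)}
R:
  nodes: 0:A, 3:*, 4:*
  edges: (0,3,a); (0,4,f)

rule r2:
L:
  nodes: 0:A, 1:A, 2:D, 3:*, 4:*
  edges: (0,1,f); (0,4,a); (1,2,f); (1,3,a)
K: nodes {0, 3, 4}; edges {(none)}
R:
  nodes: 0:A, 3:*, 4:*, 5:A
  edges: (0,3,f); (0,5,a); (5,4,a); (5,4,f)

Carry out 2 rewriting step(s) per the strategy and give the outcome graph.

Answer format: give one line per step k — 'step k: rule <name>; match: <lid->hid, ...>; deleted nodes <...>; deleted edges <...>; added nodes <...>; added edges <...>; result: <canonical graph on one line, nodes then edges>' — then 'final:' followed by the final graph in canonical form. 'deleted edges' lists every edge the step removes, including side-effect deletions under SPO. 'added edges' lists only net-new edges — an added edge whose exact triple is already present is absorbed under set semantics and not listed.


step 1: rule r2; match: 0->5, 1->2, 2->0, 3->1, 4->3; deleted nodes 0, 2; deleted edges (2,0,f); (2,1,a); (5,2,f); (5,3,a); added nodes 16; added edges (5,1,f); (5,16,a); (16,3,a); (16,3,f); result: nodes: 1:T, 3:T, 5:A, 6:D, 8:A, 11:D, 13:T, 15:A, 16:A edges: (5,1,f); (5,16,a); (8,5,f); (8,6,a); (15,11,f); (15,13,a); (16,3,a); (16,3,f)
step 2: rule r1; match: 0->8, 1->5, 2->1, 3->16, 4->6; deleted nodes 1, 5; deleted edges (5,1,f); (5,16,a); (8,5,f); (8,6,a); added nodes (none); added edges (8,6,f); (8,16,a); result: nodes: 3:T, 6:D, 8:A, 11:D, 13:T, 15:A, 16:A edges: (8,6,f); (8,16,a); (15,11,f); (15,13,a); (16,3,a); (16,3,f)
final:
nodes: 3:T, 6:D, 8:A, 11:D, 13:T, 15:A, 16:A
edges: (8,6,f); (8,16,a); (15,11,f); (15,13,a); (16,3,a); (16,3,f)


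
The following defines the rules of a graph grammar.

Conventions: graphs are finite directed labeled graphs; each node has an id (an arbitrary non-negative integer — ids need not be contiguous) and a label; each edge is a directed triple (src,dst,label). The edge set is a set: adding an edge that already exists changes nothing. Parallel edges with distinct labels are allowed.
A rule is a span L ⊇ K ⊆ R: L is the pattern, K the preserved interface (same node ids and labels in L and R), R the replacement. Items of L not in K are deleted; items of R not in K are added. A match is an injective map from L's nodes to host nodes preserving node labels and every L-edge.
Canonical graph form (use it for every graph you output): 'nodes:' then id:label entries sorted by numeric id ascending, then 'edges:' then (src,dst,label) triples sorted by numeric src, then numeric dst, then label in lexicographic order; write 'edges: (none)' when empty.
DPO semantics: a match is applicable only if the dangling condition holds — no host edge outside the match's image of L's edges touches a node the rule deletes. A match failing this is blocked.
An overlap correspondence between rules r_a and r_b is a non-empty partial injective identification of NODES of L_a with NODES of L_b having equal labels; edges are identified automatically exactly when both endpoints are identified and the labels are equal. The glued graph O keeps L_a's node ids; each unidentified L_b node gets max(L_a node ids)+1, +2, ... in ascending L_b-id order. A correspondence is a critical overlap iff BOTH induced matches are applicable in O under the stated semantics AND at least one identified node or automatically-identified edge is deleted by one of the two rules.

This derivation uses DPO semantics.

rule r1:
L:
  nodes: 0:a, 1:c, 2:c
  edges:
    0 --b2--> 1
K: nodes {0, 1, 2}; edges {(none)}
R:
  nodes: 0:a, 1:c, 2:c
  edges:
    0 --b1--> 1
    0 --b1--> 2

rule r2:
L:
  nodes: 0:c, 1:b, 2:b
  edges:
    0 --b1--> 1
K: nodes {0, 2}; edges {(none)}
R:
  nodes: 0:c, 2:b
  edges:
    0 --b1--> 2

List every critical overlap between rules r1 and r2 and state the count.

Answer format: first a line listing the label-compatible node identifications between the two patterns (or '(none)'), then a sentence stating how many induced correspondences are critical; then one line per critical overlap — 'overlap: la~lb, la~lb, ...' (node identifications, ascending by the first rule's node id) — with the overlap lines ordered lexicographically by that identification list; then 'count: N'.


label-compatible node identifications between L(r1) and L(r2): 1~0, 2~0
0 of the induced correspondences are critical overlaps of r1 and r2.
count: 0


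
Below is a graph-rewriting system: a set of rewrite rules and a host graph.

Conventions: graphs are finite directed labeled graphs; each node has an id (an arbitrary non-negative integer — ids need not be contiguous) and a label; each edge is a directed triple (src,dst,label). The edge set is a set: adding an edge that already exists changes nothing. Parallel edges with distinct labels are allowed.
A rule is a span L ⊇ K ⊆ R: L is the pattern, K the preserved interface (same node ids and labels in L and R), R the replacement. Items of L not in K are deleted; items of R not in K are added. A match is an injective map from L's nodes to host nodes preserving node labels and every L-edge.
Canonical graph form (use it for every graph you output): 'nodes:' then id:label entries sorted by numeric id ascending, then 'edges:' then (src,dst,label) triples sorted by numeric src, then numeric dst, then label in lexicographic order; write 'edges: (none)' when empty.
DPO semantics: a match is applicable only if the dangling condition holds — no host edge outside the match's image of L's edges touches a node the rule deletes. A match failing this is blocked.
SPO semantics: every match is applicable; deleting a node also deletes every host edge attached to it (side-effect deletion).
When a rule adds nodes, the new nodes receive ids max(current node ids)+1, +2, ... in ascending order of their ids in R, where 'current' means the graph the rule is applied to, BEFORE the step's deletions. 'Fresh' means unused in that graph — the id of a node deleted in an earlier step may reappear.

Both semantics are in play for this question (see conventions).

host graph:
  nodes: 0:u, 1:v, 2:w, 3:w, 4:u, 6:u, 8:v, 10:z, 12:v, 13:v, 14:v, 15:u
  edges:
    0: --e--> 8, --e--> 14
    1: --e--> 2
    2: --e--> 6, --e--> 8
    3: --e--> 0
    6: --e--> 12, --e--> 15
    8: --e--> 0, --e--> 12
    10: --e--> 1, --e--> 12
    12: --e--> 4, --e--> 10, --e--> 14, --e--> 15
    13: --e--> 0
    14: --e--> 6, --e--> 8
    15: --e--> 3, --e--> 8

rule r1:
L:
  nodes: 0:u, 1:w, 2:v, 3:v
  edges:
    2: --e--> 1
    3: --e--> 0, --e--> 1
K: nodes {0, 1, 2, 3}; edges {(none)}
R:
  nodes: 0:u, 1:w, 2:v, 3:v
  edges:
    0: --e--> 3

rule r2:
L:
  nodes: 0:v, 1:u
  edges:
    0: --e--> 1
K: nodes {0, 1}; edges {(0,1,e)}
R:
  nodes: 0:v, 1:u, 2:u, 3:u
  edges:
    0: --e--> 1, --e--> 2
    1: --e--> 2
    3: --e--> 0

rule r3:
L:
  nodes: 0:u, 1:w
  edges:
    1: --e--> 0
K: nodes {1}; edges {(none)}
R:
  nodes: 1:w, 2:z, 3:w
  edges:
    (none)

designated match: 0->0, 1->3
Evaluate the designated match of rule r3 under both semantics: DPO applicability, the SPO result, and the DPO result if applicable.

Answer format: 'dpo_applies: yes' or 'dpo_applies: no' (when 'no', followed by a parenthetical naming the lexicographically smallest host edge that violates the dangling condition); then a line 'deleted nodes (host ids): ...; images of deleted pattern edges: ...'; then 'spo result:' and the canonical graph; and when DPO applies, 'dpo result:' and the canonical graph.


dpo_applies: no
(the rule deletes node 0, which keeps host edge (0,8,e) outside the match image — the dangling condition fails, DPO blocks; SPO proceeds and side-deletes such edges)
deleted nodes (host ids): 0; images of deleted pattern edges: (3,0,e)
spo result:
nodes: 1:v, 2:w, 3:w, 4:u, 6:u, 8:v, 10:z, 12:v, 13:v, 14:v, 15:u, 16:z, 17:w
edges: (1,2,e); (2,6,e); (2,8,e); (6,12,e); (6,15,e); (8,12,e); (10,1,e); (10,12,e); (12,4,e); (12,10,e); (12,14,e); (12,15,e); (14,6,e); (14,8,e); (15,3,e); (15,8,e)


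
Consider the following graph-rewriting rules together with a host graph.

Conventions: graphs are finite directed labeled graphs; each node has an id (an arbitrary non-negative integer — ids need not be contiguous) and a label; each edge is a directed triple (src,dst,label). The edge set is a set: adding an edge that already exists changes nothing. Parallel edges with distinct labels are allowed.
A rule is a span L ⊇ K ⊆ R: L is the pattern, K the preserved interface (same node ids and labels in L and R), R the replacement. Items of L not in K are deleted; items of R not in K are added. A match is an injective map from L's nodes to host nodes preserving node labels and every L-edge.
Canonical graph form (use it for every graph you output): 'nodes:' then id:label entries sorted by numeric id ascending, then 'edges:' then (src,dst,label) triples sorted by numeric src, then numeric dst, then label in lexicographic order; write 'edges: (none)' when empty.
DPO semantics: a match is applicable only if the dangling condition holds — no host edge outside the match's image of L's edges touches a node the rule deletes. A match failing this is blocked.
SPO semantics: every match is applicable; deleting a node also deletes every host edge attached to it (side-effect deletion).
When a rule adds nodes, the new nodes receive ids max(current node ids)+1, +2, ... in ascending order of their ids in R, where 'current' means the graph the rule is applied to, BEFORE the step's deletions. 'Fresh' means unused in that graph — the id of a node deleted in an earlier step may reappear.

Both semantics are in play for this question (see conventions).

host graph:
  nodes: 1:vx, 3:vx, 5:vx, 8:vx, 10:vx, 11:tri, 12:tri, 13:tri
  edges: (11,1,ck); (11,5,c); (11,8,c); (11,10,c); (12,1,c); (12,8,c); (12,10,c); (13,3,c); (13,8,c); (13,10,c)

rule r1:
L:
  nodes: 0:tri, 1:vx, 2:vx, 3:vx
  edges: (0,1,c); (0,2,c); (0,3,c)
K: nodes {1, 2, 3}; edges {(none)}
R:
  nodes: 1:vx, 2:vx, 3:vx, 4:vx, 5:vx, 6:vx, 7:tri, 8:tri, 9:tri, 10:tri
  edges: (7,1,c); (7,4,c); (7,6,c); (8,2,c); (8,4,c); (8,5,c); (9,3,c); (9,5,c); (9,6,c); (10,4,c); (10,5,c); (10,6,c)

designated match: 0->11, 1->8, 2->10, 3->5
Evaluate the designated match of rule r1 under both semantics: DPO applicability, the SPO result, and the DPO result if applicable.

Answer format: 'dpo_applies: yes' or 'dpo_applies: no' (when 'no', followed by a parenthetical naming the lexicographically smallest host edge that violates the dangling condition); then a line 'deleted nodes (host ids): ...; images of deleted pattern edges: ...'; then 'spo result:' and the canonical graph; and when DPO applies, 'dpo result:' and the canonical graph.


dpo_applies: no
(the rule deletes node 11, which keeps host edge (11,1,ck) outside the match image — the dangling condition fails, DPO blocks; SPO proceeds and side-deletes such edges)
deleted nodes (host ids): 11; images of deleted pattern edges: (11,5,c); (11,8,c); (11,10,c)
spo result:
nodes: 1:vx, 3:vx, 5:vx, 8:vx, 10:vx, 12:tri, 13:tri, 14:vx, 15:vx, 16:vx, 17:tri, 18:tri, 19:tri, 20:tri
edges: (12,1,c); (12,8,c); (12,10,c); (13,3,c); (13,8,c); (13,10,c); (17,8,c); (17,14,c); (17,16,c); (18,10,c); (18,14,c); (18,15,c); (19,5,c); (19,15,c); (19,16,c); (20,14,c); (20,15,c); (20,16,c)


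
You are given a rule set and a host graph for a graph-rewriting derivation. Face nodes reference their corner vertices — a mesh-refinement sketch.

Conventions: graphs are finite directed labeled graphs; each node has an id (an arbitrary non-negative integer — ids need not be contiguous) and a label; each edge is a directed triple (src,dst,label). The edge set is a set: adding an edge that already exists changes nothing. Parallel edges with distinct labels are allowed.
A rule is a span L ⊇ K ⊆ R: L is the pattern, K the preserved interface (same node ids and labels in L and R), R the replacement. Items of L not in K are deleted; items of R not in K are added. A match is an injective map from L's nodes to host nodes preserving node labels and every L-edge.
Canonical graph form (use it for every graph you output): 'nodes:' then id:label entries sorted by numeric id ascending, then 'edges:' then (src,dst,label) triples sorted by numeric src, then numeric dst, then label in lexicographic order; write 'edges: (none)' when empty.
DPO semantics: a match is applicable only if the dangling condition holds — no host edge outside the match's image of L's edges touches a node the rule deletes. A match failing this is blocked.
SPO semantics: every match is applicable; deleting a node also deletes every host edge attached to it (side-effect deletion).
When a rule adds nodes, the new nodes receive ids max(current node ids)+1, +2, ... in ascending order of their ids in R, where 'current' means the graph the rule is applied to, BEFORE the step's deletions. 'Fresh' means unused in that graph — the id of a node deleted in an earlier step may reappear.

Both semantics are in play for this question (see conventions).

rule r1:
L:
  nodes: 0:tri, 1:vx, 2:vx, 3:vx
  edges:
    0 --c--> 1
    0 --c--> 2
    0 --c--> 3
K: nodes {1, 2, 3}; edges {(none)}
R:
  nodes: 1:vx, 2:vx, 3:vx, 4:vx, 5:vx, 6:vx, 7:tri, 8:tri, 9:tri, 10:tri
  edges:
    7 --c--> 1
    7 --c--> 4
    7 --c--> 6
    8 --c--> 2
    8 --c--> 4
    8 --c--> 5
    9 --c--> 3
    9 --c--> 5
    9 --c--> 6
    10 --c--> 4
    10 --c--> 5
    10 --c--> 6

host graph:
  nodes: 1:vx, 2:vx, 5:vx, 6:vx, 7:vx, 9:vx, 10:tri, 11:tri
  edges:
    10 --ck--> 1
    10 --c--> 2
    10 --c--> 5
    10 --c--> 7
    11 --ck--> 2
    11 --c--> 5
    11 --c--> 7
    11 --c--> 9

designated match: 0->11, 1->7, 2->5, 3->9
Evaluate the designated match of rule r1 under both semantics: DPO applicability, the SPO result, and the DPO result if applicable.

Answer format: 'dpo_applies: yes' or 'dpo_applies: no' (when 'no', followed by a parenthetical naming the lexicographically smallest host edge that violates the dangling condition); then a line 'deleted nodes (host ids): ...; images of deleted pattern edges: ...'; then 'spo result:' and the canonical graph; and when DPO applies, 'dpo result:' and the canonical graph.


dpo_applies: no
(the rule deletes node 11, which keeps host edge (11,2,ck) outside the match image — the dangling condition fails, DPO blocks; SPO proceeds and side-deletes such edges)
deleted nodes (host ids): 11; images of deleted pattern edges: (11,5,c); (11,7,c); (11,9,c)
spo result:
nodes: 1:vx, 2:vx, 5:vx, 6:vx, 7:vx, 9:vx, 10:tri, 12:vx, 13:vx, 14:vx, 15:tri, 16:tri, 17:tri, 18:tri
edges: (10,1,ck); (10,2,c); (10,5,c); (10,7,c); (15,7,c); (15,12,c); (15,14,c); (16,5,c); (16,12,c); (16,13,c); (17,9,c); (17,13,c); (17,14,c); (18,12,c); (18,13,c); (18,14,c)


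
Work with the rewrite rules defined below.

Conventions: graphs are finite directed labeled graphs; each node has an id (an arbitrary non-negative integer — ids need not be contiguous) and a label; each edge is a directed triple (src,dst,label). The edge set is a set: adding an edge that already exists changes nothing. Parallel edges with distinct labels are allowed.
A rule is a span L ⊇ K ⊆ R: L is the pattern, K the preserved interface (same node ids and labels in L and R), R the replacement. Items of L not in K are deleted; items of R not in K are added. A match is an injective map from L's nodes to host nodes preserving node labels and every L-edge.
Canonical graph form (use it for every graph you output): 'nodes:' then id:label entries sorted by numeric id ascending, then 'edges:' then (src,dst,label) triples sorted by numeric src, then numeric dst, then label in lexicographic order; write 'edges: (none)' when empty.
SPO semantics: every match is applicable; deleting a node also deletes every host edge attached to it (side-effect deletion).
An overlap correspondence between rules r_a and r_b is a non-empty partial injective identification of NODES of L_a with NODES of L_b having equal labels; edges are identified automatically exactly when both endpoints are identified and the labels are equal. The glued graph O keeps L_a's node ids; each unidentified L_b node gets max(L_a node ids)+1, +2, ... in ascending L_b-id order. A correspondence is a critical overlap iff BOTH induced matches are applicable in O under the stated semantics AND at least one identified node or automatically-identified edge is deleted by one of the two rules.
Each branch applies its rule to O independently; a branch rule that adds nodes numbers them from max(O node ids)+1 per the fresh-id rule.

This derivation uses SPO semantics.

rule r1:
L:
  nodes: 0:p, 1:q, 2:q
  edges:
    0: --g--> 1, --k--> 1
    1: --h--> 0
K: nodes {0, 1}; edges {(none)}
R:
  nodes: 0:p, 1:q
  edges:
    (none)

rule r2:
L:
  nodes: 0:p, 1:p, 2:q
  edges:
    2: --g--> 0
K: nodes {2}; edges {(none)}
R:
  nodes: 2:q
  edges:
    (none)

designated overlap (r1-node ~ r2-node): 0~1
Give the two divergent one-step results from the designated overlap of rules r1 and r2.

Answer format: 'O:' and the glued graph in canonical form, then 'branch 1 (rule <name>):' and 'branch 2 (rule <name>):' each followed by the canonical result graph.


O:
nodes: 0:p, 1:q, 2:q, 3:p, 4:q
edges: (0,1,g); (0,1,k); (1,0,h); (4,3,g)
branch 1 (rule r1):
nodes: 0:p, 1:q, 3:p, 4:q
edges: (4,3,g)
branch 2 (rule r2):
nodes: 1:q, 2:q, 4:q
edges: (none)


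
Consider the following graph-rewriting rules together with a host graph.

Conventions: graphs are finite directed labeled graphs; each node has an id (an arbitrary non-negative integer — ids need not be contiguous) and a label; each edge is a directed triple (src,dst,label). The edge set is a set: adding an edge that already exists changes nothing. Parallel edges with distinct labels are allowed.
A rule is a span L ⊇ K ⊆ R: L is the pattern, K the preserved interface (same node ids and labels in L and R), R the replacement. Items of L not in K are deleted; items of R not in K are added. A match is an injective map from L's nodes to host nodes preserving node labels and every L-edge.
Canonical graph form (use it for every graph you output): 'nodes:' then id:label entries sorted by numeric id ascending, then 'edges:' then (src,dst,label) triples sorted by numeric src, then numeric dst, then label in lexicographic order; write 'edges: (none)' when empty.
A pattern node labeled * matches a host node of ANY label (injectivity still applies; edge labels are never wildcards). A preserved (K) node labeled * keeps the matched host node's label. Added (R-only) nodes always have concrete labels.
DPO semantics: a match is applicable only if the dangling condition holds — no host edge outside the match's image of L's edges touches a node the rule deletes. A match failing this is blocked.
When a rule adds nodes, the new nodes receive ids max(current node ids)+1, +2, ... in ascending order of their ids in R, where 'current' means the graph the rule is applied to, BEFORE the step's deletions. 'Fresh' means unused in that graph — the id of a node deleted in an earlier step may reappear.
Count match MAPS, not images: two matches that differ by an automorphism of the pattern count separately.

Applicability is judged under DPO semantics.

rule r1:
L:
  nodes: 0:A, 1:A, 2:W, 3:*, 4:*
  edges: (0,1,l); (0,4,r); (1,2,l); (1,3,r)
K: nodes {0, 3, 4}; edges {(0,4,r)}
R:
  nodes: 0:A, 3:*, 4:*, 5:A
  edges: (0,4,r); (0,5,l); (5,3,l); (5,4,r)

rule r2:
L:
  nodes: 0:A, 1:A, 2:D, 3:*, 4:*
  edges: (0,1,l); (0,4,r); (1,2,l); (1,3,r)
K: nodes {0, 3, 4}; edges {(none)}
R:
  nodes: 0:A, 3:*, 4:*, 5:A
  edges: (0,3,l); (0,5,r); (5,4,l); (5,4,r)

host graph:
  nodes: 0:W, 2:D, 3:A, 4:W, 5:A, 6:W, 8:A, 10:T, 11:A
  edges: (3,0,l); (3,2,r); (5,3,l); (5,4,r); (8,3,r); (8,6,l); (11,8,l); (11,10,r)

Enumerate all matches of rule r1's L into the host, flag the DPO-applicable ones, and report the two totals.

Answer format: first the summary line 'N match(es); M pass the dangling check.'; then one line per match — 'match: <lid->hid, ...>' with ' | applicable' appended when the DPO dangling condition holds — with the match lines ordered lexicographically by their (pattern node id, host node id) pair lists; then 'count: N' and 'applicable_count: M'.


2 match(es); 1 pass the dangling check.
match: 0->5, 1->3, 2->0, 3->2, 4->4
match: 0->11, 1->8, 2->6, 3->3, 4->10 | applicable
count: 2
applicable_count: 1


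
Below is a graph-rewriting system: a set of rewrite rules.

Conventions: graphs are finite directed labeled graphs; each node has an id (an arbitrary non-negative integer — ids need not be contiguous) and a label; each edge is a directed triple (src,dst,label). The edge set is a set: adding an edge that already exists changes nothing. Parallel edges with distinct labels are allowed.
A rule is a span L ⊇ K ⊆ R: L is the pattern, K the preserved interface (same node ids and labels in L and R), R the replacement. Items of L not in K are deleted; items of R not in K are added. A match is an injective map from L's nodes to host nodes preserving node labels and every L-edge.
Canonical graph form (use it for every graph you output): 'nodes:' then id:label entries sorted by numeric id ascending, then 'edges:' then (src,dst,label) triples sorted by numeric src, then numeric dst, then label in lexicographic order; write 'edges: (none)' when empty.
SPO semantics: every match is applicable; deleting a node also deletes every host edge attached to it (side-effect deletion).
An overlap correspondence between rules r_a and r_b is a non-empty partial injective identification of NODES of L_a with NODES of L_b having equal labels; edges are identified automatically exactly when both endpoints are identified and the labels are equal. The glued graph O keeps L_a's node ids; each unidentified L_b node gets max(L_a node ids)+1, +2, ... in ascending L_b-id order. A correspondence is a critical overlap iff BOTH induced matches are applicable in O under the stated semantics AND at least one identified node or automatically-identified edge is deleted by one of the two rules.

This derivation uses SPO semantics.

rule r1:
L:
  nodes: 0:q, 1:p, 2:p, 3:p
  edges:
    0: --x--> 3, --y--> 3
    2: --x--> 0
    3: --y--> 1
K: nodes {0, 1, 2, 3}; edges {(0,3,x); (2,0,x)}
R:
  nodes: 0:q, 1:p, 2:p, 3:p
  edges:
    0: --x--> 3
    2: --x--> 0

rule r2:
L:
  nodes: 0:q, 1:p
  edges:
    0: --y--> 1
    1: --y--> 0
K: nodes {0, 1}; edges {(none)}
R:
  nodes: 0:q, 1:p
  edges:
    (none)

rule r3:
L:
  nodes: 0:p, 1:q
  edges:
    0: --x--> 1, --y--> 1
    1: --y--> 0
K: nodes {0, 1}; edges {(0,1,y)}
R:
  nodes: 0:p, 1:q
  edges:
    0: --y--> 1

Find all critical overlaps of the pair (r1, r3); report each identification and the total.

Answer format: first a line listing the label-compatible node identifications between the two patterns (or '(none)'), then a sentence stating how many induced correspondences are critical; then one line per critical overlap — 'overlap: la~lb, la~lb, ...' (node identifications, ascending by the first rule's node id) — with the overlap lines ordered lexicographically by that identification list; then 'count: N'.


label-compatible node identifications between L(r1) and L(r3): 0~1, 1~0, 2~0, 3~0
2 of the induced correspondences are critical overlaps of r1 and r3.
overlap: 0~1, 2~0
overlap: 0~1, 3~0
count: 2


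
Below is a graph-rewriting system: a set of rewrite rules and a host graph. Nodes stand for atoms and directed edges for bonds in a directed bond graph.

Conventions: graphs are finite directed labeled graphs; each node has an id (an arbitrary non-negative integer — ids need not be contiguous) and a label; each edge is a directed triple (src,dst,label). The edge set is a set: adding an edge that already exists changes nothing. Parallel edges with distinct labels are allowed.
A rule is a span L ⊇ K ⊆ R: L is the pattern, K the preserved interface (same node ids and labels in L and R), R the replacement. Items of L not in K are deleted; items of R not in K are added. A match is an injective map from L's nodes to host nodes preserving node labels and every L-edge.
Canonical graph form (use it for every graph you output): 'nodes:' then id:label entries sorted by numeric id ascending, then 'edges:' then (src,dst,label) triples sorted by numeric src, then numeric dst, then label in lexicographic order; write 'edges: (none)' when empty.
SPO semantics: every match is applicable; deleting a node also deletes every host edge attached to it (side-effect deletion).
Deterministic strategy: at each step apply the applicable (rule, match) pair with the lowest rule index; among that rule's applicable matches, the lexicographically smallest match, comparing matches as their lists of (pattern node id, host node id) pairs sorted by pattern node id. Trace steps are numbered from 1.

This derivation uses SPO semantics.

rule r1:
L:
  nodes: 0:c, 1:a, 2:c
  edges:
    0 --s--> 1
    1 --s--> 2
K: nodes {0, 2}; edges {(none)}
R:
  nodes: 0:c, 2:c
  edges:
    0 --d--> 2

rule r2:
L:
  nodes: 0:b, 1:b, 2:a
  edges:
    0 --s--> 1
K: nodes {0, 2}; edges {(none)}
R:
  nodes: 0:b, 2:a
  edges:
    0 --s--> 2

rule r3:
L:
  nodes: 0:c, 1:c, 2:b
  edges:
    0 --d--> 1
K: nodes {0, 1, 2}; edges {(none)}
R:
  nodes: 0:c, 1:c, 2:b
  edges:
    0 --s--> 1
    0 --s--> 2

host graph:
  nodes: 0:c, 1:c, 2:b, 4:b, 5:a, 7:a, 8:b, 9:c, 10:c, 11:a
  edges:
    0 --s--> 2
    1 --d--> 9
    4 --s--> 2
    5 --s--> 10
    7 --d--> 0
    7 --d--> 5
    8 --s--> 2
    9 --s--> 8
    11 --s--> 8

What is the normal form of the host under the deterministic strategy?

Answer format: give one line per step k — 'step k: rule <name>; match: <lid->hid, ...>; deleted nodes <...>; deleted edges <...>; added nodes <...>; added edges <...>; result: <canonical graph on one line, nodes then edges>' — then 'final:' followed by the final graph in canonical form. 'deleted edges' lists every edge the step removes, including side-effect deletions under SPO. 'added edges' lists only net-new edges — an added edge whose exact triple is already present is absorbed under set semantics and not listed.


step 1: rule r2; match: 0->4, 1->2, 2->5; deleted nodes 2; deleted edges (0,2,s); (4,2,s); (8,2,s); added nodes (none); added edges (4,5,s); result: nodes: 0:c, 1:c, 4:b, 5:a, 7:a, 8:b, 9:c, 10:c, 11:a edges: (1,9,d); (4,5,s); (5,10,s); (7,0,d); (7,5,d); (9,8,s); (11,8,s)
step 2: rule r3; match: 0->1, 1->9, 2->4; deleted nodes (none); deleted edges (1,9,d); added nodes (none); added edges (1,4,s); (1,9,s); result: nodes: 0:c, 1:c, 4:b, 5:a, 7:a, 8:b, 9:c, 10:c, 11:a edges: (1,4,s); (1,9,s); (4,5,s); (5,10,s); (7,0,d); (7,5,d); (9,8,s); (11,8,s)
final:
nodes: 0:c, 1:c, 4:b, 5:a, 7:a, 8:b, 9:c, 10:c, 11:a
edges: (1,4,s); (1,9,s); (4,5,s); (5,10,s); (7,0,d); (7,5,d); (9,8,s); (11,8,s)


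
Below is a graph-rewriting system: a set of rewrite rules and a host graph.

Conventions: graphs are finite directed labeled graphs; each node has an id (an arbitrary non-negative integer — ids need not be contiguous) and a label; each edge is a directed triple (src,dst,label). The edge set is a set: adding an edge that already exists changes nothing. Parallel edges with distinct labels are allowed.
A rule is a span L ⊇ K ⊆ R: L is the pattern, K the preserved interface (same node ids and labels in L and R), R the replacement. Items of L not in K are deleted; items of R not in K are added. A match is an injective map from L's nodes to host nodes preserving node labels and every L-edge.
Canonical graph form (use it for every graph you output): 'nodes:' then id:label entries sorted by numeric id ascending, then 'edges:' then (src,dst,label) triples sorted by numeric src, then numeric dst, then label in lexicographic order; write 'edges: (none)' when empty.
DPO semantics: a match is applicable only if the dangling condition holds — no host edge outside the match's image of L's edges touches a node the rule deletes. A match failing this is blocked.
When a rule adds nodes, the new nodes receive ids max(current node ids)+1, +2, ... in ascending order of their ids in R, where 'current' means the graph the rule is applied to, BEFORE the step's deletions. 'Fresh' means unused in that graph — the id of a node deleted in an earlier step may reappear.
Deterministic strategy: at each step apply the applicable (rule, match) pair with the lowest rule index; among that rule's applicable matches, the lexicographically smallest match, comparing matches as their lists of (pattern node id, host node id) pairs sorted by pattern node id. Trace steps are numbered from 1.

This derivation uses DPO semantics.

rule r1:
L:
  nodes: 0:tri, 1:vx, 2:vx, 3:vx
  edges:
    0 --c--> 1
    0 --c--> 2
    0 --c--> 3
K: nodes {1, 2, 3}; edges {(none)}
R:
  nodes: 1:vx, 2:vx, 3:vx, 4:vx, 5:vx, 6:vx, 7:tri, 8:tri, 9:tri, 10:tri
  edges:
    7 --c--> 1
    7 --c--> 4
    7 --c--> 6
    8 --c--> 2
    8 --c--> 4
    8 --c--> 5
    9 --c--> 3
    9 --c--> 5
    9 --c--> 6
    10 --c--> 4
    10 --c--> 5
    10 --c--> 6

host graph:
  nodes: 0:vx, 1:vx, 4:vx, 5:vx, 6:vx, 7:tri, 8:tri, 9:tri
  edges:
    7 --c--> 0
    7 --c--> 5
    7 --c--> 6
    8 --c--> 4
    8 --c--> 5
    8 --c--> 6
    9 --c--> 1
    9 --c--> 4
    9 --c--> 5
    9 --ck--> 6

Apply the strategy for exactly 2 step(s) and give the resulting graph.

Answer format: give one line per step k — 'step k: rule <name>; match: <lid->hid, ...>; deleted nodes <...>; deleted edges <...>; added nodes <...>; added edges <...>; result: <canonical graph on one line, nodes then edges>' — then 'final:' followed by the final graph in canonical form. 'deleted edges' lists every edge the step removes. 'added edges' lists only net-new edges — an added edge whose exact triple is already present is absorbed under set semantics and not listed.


step 1: rule r1; match: 0->7, 1->0, 2->5, 3->6; deleted nodes 7; deleted edges (7,0,c); (7,5,c); (7,6,c); added nodes 10, 11, 12, 13, 14, 15, 16; added edges (13,0,c); (13,10,c); (13,12,c); (14,5,c); (14,10,c); (14,11,c); (15,6,c); (15,11,c); (15,12,c); (16,10,c); (16,11,c); (16,12,c); result: nodes: 0:vx, 1:vx, 4:vx, 5:vx, 6:vx, 8:tri, 9:tri, 10:vx, 11:vx, 12:vx, 13:tri, 14:tri, 15:tri, 16:tri edges: (8,4,c); (8,5,c); (8,6,c); (9,1,c); (9,4,c); (9,5,c); (9,6,ck); (13,0,c); (13,10,c); (13,12,c); (14,5,c); (14,10,c); (14,11,c); (15,6,c); (15,11,c); (15,12,c); (16,10,c); (16,11,c); (16,12,c)
step 2: rule r1; match: 0->8, 1->4, 2->5, 3->6; deleted nodes 8; deleted edges (8,4,c); (8,5,c); (8,6,c); added nodes 17, 18, 19, 20, 21, 22, 23; added edges (20,4,c); (20,17,c); (20,19,c); (21,5,c); (21,17,c); (21,18,c); (22,6,c); (22,18,c); (22,19,c); (23,17,c); (23,18,c); (23,19,c); result: nodes: 0:vx, 1:vx, 4:vx, 5:vx, 6:vx, 9:tri, 10:vx, 11:vx, 12:vx, 13:tri, 14:tri, 15:tri, 16:tri, 17:vx, 18:vx, 19:vx, 20:tri, 21:tri, 22:tri, 23:tri edges: (9,1,c); (9,4,c); (9,5,c); (9,6,ck); (13,0,c); (13,10,c); (13,12,c); (14,5,c); (14,10,c); (14,11,c); (15,6,c); (15,11,c); (15,12,c); (16,10,c); (16,11,c); (16,12,c); (20,4,c); (20,17,c); (20,19,c); (21,5,c); (21,17,c); (21,18,c); (22,6,c); (22,18,c); (22,19,c); (23,17,c); (23,18,c); (23,19,c)
final:
nodes: 0:vx, 1:vx, 4:vx, 5:vx, 6:vx, 9:tri, 10:vx, 11:vx, 12:vx, 13:tri, 14:tri, 15:tri, 16:tri, 17:vx, 18:vx, 19:vx, 20:tri, 21:tri, 22:tri, 23:tri
edges: (9,1,c); (9,4,c); (9,5,c); (9,6,ck); (13,0,c); (13,10,c); (13,12,c); (14,5,c); (14,10,c); (14,11,c); (15,6,c); (15,11,c); (15,12,c); (16,10,c); (16,11,c); (16,12,c); (20,4,c); (20,17,c); (20,19,c); (21,5,c); (21,17,c); (21,18,c); (22,6,c); (22,18,c); (22,19,c); (23,17,c); (23,18,c); (23,19,c)


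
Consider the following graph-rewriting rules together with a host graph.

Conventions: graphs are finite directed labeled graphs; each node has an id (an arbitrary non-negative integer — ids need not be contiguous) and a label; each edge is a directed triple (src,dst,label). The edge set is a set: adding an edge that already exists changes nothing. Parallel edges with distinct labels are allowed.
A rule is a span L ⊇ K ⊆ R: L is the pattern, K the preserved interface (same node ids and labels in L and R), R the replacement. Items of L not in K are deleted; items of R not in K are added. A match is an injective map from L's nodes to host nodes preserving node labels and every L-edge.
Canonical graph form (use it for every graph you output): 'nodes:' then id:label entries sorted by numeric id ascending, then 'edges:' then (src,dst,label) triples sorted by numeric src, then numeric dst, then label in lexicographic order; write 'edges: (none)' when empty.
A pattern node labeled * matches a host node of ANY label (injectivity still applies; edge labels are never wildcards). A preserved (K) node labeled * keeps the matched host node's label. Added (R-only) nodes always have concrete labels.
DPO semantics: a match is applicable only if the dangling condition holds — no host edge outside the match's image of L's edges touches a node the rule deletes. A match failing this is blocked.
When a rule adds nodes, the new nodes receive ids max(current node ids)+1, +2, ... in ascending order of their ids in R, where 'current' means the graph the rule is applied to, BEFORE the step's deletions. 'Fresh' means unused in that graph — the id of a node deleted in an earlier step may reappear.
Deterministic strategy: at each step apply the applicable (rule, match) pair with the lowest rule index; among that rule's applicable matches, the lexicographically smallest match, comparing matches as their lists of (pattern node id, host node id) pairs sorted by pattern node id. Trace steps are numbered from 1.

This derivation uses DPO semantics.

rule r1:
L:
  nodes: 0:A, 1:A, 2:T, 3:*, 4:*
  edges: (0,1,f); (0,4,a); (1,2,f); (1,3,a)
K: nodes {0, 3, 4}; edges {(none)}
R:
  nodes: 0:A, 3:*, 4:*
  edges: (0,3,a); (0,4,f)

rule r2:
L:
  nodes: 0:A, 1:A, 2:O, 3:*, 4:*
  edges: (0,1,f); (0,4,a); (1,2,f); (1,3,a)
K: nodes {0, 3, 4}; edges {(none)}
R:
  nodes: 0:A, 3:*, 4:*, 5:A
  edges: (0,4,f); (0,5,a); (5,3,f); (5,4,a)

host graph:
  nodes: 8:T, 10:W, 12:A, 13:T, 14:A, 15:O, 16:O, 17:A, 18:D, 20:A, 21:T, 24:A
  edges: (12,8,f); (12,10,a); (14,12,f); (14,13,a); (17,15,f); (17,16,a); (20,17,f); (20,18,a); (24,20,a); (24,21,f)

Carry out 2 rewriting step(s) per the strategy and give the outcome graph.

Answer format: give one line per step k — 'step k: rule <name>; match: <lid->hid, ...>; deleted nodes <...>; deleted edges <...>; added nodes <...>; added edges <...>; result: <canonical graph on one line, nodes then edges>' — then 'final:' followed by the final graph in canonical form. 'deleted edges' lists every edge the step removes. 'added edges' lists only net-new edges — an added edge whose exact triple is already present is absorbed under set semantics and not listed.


step 1: rule r1; match: 0->14, 1->12, 2->8, 3->10, 4->13; deleted nodes 8, 12; deleted edges (12,8,f); (12,10,a); (14,12,f); (14,13,a); added nodes (none); added edges (14,10,a); (14,13,f); result: nodes: 10:W, 13:T, 14:A, 15:O, 16:O, 17:A, 18:D, 20:A, 21:T, 24:A edges: (14,10,a); (14,13,f); (17,15,f); (17,16,a); (20,17,f); (20,18,a); (24,20,a); (24,21,f)
step 2: rule r2; match: 0->20, 1->17, 2->15, 3->16, 4->18; deleted nodes 15, 17; deleted edges (17,15,f); (17,16,a); (20,17,f); (20,18,a); added nodes 25; added edges (20,18,f); (20,25,a); (25,16,f); (25,18,a); result: nodes: 10:W, 13:T, 14:A, 16:O, 18:D, 20:A, 21:T, 24:A, 25:A edges: (14,10,a); (14,13,f); (20,18,f); (20,25,a); (24,20,a); (24,21,f); (25,16,f); (25,18,a)
final:
nodes: 10:W, 13:T, 14:A, 16:O, 18:D, 20:A, 21:T, 24:A, 25:A
edges: (14,10,a); (14,13,f); (20,18,f); (20,25,a); (24,20,a); (24,21,f); (25,16,f); (25,18,a)
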